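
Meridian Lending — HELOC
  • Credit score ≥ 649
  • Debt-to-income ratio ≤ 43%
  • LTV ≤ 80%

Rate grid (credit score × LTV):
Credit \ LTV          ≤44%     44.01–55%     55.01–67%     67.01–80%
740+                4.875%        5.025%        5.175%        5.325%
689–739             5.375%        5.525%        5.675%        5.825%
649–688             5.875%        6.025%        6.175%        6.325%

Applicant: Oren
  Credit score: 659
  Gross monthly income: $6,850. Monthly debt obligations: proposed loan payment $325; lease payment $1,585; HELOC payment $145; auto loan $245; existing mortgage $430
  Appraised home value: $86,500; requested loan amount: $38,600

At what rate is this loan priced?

6.025%

Credit score 659 ≥ 649; Total monthly debts = (325 + 1,585 + 145 + 245 + 430) = 2,730. DTI = 2,730/6,850 = 39.9% ≤ 43%
LTV: 38,600 ÷ 86,500 = 44.6%, within 80% cap
Credit 659 → row 649–688; LTV 44.6% → column 44.01–55%. Grid cell → 6.025%.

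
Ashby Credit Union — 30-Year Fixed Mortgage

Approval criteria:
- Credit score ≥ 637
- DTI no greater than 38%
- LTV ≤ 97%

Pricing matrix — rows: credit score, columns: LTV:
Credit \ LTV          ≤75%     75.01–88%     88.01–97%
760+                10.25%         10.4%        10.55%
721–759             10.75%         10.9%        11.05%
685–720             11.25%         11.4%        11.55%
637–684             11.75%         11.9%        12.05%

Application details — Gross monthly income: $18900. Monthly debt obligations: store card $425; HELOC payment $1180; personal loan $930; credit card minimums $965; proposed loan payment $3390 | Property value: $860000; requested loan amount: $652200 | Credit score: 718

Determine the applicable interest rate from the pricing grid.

11.4%

Credit score 718 ≥ 637; Total monthly debts = (425 + 1,180 + 930 + 965 + 3,390) = 6,890. DTI = 6,890/18,900 = 36.5% ≤ 38%
LTV = 652,200/860,000 = 75.8% ≤ 97%
Row: 718 falls in 685–720. Column: 75.8% falls in 75.01–88%. Rate = 11.4%.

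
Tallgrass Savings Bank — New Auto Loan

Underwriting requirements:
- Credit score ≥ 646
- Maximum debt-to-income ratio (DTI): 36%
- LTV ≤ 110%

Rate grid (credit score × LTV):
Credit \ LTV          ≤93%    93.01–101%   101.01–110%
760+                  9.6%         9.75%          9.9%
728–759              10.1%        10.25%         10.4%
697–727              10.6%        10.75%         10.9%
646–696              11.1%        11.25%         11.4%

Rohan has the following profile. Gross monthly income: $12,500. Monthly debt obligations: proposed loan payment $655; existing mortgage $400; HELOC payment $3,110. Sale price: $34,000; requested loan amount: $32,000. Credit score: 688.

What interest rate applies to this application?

Credit score 688 ≥ 646; Total monthly debts = (655 + 400 + 3,110) = 4,165. Debt-to-income = 4,165/12,500 = 33.3% — meets 36% limit
LTV: 32,000 ÷ 34,000 = 94.1%, within 110% cap
Score 688 is in the 646–696 band; LTV 94.1% is in the 93.01–101% band → 11.25%.

11.25%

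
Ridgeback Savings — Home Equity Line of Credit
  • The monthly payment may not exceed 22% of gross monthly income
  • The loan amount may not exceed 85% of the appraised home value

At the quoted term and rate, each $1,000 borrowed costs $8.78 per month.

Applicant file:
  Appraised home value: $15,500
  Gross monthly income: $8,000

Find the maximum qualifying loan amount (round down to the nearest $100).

$13,100

Payment cap: 22% × $8,000 = $1,760/month.
At $8.78 per $1,000, that supports 1,760/8.78 × 1,000 ≈ $200,455 → $200,400.
LTV cap: 85% × $15,500 = $13,175 → $13,100.
Binding constraint: loan-to-value.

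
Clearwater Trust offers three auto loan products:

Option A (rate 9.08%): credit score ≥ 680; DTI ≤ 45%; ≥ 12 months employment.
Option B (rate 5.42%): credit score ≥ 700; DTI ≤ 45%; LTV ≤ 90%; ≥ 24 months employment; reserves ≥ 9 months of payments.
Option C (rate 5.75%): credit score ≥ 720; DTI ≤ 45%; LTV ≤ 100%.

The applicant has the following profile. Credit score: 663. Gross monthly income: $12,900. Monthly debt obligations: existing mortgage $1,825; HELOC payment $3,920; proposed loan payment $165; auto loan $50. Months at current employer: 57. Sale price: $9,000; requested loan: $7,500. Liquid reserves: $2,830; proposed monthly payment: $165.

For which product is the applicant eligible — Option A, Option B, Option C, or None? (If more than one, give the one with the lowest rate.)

None

Total debts = (1,825 + 3,920 + 165 + 50) = 5,960; DTI = 5,960/12,900 = 46.2%.
LTV = 7,500/9,000 = 83.3%.
Reserves = 2,830/165 = 17.2 months.
Option A: score 663 < 680; DTI 46.2% > 45%; employment 57 ≥ 12 mo → does not qualify.
Option B: score 663 < 700; DTI 46.2% > 45%; LTV 83.3% ≤ 90%; employment 57 ≥ 24 mo; reserves 17.2 ≥ 9 mo → does not qualify.
Option C: score 663 < 720; DTI 46.2% > 45%; LTV 83.3% ≤ 100% → does not qualify.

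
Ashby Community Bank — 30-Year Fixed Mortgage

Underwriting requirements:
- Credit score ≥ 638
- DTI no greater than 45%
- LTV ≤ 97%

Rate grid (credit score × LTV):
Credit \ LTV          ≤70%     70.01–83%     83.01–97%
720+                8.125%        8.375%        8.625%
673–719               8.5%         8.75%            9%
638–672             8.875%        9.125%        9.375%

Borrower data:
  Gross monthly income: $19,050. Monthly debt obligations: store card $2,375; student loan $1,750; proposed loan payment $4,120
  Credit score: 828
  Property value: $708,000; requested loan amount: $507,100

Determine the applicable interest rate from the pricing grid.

Credit score 828 ≥ 638; Total monthly debts = (2,375 + 1,750 + 4,120) = 8,245. DTI: 8,245 ÷ 19,050 = 43.3%, within the 45% cap
Loan-to-value = 507,100/708,000 = 71.6% — pass (97% max)
Credit 828 → row 720+; LTV 71.6% → column 70.01–83%. Grid cell → 8.375%.

8.375%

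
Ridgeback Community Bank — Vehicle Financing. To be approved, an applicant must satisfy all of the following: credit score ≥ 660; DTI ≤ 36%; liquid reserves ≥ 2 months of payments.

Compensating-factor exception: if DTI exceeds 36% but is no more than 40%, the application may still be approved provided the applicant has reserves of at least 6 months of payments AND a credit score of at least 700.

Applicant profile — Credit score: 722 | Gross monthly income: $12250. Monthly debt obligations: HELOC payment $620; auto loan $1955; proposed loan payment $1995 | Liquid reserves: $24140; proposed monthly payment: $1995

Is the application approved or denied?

Approved

Credit score 722 ≥ 660 (meets base)
Total debts = (620 + 1,955 + 1,995) = 4,570. DTI: 4,570 ÷ 12,250 = 37.3%, over the 36% base limit.
Reserves: 24,140 ÷ 1,995 = 12.1 months (meets 2-month minimum)
37.3% falls in the override range (36%–40%), so the compensating-factor test applies.
Reserves 12.1 ≥ 6 months; credit score 722 ≥ 700.
Both override conditions satisfied; DTI exception granted.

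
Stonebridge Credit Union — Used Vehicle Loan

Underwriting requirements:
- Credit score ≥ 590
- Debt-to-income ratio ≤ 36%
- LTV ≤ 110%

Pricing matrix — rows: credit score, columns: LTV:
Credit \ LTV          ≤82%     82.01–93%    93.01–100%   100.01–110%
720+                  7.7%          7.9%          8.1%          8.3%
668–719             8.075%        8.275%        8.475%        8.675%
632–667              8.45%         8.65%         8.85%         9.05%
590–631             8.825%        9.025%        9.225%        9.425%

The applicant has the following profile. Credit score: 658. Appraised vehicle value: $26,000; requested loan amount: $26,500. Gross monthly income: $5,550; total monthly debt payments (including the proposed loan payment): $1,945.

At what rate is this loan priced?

9.05%

Credit score 658 ≥ 590; DTI = 1,945/5,550 = 35% ≤ 36%
LTV = 26,500/26,000 = 101.9% ≤ 110%
Credit 658 → row 632–667; LTV 101.9% → column 100.01–110%. Grid cell → 9.05%.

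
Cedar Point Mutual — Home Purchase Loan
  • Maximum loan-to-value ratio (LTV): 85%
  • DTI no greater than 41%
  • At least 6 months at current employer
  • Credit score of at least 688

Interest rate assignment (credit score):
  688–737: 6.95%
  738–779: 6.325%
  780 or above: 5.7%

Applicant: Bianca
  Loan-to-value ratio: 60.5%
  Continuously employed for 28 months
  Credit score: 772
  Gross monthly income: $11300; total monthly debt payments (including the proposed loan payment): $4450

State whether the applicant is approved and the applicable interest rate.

Credit score 772 ≥ 688 (meets minimum)
Employment 28 ≥ 6 months
LTV 60.5% ≤ 85%
DTI: 4,450 ÷ 11,300 = 39.4%, within the 41% cap
All requirements met. Score 772 falls in the 738–779 tier → 6.325%.

Approved at 6.325%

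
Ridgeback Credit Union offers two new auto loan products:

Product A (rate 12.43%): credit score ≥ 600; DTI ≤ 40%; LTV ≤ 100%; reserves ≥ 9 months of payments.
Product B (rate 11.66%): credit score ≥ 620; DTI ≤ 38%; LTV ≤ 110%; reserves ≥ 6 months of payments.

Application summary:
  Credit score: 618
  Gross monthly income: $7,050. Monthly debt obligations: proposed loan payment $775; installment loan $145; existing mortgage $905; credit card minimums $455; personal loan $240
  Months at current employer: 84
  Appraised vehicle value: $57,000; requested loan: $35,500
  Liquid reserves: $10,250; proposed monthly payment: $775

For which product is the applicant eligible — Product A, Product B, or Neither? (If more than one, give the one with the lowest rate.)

Product A

Total debts = (775 + 145 + 905 + 455 + 240) = 2,520; DTI = 2,520/7,050 = 35.7%.
LTV = 35,500/57,000 = 62.3%.
Reserves = 10,250/775 = 13.2 months.
Product A: score 618 ≥ 600; DTI 35.7% ≤ 40%; LTV 62.3% ≤ 100%; reserves 13.2 ≥ 9 mo → qualifies.
Product B: score 618 < 620; DTI 35.7% ≤ 38%; LTV 62.3% ≤ 110%; reserves 13.2 ≥ 6 mo → does not qualify.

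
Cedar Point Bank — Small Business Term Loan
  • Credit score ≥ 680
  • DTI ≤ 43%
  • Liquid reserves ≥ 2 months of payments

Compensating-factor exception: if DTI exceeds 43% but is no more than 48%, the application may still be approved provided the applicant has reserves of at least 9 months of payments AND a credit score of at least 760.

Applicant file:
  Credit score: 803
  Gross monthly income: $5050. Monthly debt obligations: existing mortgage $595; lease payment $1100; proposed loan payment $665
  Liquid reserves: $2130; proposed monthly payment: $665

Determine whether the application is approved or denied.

Denied

Credit score 803 ≥ 680 (meets base)
Total debts = (595 + 1,100 + 665) = 2,360. DTI = 2,360/5,050 = 46.7% > 43% — standard DTI limit exceeded.
Liquid reserves cover 2,130/665 = 3.2 months — ≥ 2 required
46.7% falls in the override range (43%–48%), so the compensating-factor test applies.
Override check — reserves: 3.2 mo (short of 9); score: 803 (ok).
Compensating-factor requirement not fully met.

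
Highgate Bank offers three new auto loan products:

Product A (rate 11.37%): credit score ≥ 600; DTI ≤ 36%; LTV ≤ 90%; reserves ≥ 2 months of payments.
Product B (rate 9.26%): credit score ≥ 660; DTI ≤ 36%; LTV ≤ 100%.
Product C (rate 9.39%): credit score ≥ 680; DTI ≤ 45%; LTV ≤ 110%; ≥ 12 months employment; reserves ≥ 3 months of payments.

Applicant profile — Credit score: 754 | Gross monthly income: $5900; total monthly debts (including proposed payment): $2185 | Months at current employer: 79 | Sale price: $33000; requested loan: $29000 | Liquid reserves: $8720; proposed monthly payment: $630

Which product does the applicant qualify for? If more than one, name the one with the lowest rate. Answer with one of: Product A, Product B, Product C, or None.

Product C

DTI = 2,185/5,900 = 37%.
LTV = 29,000/33,000 = 87.9%.
Reserves = 8,720/630 = 13.8 months.
Product A: score 754 ≥ 600; DTI 37% > 36%; LTV 87.9% ≤ 90%; reserves 13.8 ≥ 2 mo → does not qualify.
Product B: score 754 ≥ 660; DTI 37% > 36%; LTV 87.9% ≤ 100% → does not qualify.
Product C: score 754 ≥ 680; DTI 37% ≤ 45%; LTV 87.9% ≤ 110%; employment 79 ≥ 12 mo; reserves 13.8 ≥ 3 mo → qualifies.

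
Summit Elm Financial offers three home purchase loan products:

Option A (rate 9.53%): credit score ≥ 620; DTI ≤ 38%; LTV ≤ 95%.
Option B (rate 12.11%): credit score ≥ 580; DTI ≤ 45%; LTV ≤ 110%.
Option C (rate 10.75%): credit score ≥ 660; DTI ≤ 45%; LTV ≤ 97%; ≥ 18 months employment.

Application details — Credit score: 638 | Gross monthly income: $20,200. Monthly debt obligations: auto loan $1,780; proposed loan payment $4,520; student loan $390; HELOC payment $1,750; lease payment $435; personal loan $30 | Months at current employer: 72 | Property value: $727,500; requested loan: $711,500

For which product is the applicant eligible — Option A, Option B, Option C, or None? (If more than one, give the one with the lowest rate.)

Option B

Total debts = (1,780 + 4,520 + 390 + 1,750 + 435 + 30) = 8,905; DTI = 8,905/20,200 = 44.1%.
LTV = 711,500/727,500 = 97.8%.
Option A: score 638 ≥ 620; DTI 44.1% > 38%; LTV 97.8% > 95% → does not qualify.
Option B: score 638 ≥ 580; DTI 44.1% ≤ 45%; LTV 97.8% ≤ 110% → qualifies.
Option C: score 638 < 660; DTI 44.1% ≤ 45%; LTV 97.8% > 97%; employment 72 ≥ 18 mo → does not qualify.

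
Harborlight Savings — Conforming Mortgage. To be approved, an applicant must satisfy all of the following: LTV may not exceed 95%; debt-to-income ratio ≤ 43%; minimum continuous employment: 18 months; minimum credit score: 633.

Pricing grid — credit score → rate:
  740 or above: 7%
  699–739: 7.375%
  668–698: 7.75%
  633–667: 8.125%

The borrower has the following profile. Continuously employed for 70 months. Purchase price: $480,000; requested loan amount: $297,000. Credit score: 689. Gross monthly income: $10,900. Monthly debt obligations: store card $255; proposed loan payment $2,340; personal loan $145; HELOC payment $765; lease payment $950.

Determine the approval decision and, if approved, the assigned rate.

Approved at 7.75%

Credit score 689 ≥ 633 (meets minimum)
Employment 70 ≥ 18 months
LTV = 297,000/480,000 = 61.9% ≤ 95%
Total monthly debts = (255 + 2,340 + 145 + 765 + 950) = 4,455. DTI: 4,455 ÷ 10,900 = 40.9%, within the 43% cap
All requirements met. Score 689 falls in the 668–698 tier → 7.75%.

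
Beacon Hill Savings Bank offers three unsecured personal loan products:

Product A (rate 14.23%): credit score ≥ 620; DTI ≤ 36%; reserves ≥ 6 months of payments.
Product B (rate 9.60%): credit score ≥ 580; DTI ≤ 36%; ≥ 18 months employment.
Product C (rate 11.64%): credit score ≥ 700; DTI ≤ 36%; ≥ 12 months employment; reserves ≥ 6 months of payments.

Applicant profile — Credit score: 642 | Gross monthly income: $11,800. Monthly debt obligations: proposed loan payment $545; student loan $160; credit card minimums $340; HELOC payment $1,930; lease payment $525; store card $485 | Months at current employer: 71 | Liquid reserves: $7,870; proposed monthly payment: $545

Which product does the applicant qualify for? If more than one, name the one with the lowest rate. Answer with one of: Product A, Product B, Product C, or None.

Product B

Total debts = (545 + 160 + 340 + 1,930 + 525 + 485) = 3,985; DTI = 3,985/11,800 = 33.8%.
Reserves = 7,870/545 = 14.4 months.
Product A: score 642 ≥ 620; DTI 33.8% ≤ 36%; reserves 14.4 ≥ 6 mo → qualifies.
Product B: score 642 ≥ 580; DTI 33.8% ≤ 36%; employment 71 ≥ 18 mo → qualifies.
Product C: score 642 < 700; DTI 33.8% ≤ 36%; employment 71 ≥ 12 mo; reserves 14.4 ≥ 6 mo → does not qualify.
Qualifying: Product A, Product B. Lowest rate is 9.60% → Product B.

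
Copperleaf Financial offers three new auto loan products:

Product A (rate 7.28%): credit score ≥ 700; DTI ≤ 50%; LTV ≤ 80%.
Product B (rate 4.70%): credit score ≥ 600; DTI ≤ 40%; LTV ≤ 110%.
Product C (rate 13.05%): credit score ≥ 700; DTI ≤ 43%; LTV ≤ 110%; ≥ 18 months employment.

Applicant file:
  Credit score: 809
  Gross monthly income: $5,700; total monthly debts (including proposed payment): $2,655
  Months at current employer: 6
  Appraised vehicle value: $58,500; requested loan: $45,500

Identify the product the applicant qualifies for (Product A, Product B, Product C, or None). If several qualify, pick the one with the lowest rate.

DTI = 2,655/5,700 = 46.6%.
LTV = 45,500/58,500 = 77.8%.
Product A: score 809 ≥ 700; DTI 46.6% ≤ 50%; LTV 77.8% ≤ 80% → qualifies.
Product B: score 809 ≥ 600; DTI 46.6% > 40%; LTV 77.8% ≤ 110% → does not qualify.
Product C: score 809 ≥ 700; DTI 46.6% > 43%; LTV 77.8% ≤ 110%; employment 6 < 18 mo → does not qualify.

Product A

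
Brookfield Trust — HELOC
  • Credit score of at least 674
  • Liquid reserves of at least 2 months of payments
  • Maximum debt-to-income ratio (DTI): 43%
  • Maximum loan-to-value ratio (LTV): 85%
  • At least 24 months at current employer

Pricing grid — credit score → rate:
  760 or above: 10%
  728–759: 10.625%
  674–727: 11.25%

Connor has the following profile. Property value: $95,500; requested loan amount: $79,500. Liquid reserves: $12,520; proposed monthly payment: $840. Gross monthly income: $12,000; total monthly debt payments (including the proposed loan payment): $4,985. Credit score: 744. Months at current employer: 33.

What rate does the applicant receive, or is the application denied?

Approved at 10.625%

Credit score 744 ≥ 674 (meets minimum)
LTV = 79,500/95,500 = 83.2% ≤ 85%
Employment 33 ≥ 24 months
Debt-to-income = 4,985/12,000 = 41.5% — meets 43% limit
Reserves: 12,520 ÷ 840 = 14.9 months (meets 2-month minimum)
All requirements met. Score 744 falls in the 728–759 tier → 10.625%.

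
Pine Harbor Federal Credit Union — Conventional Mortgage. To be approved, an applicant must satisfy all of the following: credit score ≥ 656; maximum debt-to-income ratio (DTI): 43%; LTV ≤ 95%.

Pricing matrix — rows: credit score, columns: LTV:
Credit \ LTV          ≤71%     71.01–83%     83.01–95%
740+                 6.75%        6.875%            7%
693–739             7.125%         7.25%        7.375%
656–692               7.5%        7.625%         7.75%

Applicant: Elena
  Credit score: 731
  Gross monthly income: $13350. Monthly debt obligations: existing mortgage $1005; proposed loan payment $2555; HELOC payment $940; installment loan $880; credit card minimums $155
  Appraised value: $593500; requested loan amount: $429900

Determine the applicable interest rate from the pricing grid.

7.25%

Credit score 731 ≥ 656; Total monthly debts = (1,005 + 2,555 + 940 + 880 + 155) = 5,535. Debt-to-income = 5,535/13,350 = 41.5% — meets 43% limit
LTV = 429,900/593,500 = 72.4% ≤ 95%
Row: 731 falls in 693–739. Column: 72.4% falls in 71.01–83%. Rate = 7.25%.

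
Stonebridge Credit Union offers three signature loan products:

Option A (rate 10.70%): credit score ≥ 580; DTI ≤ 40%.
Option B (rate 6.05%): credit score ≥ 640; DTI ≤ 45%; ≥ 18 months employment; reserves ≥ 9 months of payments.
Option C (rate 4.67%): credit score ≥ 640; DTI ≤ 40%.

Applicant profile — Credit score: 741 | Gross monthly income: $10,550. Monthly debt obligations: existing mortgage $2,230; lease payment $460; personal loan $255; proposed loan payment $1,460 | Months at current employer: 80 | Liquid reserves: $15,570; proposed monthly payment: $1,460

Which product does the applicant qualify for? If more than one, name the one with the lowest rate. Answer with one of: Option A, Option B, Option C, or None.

Option B

Total debts = (2,230 + 460 + 255 + 1,460) = 4,405; DTI = 4,405/10,550 = 41.8%.
Reserves = 15,570/1,460 = 10.7 months.
Option A: score 741 ≥ 580; DTI 41.8% > 40% → does not qualify.
Option B: score 741 ≥ 640; DTI 41.8% ≤ 45%; employment 80 ≥ 18 mo; reserves 10.7 ≥ 9 mo → qualifies.
Option C: score 741 ≥ 640; DTI 41.8% > 40% → does not qualify.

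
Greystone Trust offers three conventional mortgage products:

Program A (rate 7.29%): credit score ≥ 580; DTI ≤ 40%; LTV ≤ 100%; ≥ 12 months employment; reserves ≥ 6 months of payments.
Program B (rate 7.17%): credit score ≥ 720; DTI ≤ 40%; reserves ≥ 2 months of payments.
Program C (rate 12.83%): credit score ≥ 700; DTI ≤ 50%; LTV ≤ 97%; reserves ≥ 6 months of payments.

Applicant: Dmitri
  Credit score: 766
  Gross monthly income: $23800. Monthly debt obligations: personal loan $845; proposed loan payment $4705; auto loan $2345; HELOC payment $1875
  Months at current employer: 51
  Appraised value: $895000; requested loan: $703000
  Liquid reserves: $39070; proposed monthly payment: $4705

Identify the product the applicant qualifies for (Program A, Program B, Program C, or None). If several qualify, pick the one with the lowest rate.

Total debts = (845 + 4,705 + 2,345 + 1,875) = 9,770; DTI = 9,770/23,800 = 41.1%.
LTV = 703,000/895,000 = 78.5%.
Reserves = 39,070/4,705 = 8.3 months.
Program A: score 766 ≥ 580; DTI 41.1% > 40%; LTV 78.5% ≤ 100%; employment 51 ≥ 12 mo; reserves 8.3 ≥ 6 mo → does not qualify.
Program B: score 766 ≥ 720; DTI 41.1% > 40%; reserves 8.3 ≥ 2 mo → does not qualify.
Program C: score 766 ≥ 700; DTI 41.1% ≤ 50%; LTV 78.5% ≤ 97%; reserves 8.3 ≥ 6 mo → qualifies.

Program C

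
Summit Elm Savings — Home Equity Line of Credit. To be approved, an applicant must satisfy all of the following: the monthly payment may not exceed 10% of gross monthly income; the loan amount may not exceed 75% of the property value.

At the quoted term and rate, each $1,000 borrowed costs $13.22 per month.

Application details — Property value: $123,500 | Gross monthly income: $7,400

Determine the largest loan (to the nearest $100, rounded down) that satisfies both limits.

$55,900

Payment cap: 10% × $7,400 = $740/month.
At $13.22 per $1,000, that supports 740/13.22 × 1,000 ≈ $55,975 → $55,900.
LTV cap: 75% × $123,500 = $92,625 → $92,600.
Binding constraint: payment-to-income.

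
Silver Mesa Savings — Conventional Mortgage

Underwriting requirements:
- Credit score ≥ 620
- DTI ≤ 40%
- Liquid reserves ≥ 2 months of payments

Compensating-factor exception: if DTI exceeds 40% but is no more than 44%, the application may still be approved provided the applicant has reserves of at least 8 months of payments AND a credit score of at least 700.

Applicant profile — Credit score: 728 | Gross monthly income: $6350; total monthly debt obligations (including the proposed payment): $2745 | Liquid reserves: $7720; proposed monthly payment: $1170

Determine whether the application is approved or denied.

Denied

Credit score 728 ≥ 620 (meets base)
DTI = 2,745/6,350 = 43.2% > 40% — standard DTI limit exceeded.
Liquid reserves cover 7,720/1,170 = 6.6 months — ≥ 2 required
DTI 43.2% is within the 40%–44% exception band; checking compensating factors.
Override check — reserves: 6.6 mo (short of 8); score: 728 (ok).
Override conditions not both satisfied; exception does not apply.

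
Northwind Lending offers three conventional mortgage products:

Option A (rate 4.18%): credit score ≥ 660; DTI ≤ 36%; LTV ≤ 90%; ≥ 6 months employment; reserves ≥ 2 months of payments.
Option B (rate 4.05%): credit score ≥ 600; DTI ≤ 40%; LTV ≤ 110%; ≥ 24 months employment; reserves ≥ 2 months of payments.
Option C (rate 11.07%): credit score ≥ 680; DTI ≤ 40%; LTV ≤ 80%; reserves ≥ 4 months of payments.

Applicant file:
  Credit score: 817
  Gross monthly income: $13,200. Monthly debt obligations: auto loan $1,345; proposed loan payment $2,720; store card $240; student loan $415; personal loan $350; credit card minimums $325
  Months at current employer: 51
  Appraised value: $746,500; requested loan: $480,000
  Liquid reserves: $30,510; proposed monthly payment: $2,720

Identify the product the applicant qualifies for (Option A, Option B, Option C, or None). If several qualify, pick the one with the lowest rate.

Total debts = (1,345 + 2,720 + 240 + 415 + 350 + 325) = 5,395; DTI = 5,395/13,200 = 40.9%.
LTV = 480,000/746,500 = 64.3%.
Reserves = 30,510/2,720 = 11.2 months.
Option A: score 817 ≥ 660; DTI 40.9% > 36%; LTV 64.3% ≤ 90%; employment 51 ≥ 6 mo; reserves 11.2 ≥ 2 mo → does not qualify.
Option B: score 817 ≥ 600; DTI 40.9% > 40%; LTV 64.3% ≤ 110%; employment 51 ≥ 24 mo; reserves 11.2 ≥ 2 mo → does not qualify.
Option C: score 817 ≥ 680; DTI 40.9% > 40%; LTV 64.3% ≤ 80%; reserves 11.2 ≥ 4 mo → does not qualify.

None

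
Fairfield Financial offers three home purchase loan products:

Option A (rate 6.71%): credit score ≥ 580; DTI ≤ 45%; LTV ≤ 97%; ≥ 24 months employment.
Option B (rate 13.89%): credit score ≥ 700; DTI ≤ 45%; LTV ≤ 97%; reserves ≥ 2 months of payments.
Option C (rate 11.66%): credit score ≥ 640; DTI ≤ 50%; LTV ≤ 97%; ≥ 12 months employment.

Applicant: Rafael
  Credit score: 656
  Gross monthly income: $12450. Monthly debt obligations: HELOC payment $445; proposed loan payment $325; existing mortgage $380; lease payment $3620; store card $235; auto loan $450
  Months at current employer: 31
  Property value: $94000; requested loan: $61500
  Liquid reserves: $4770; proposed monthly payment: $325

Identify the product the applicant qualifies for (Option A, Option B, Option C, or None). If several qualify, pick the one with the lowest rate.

Option A

Total debts = (445 + 325 + 380 + 3,620 + 235 + 450) = 5,455; DTI = 5,455/12,450 = 43.8%.
LTV = 61,500/94,000 = 65.4%.
Reserves = 4,770/325 = 14.7 months.
Option A: score 656 ≥ 580; DTI 43.8% ≤ 45%; LTV 65.4% ≤ 97%; employment 31 ≥ 24 mo → qualifies.
Option B: score 656 < 700; DTI 43.8% ≤ 45%; LTV 65.4% ≤ 97%; reserves 14.7 ≥ 2 mo → does not qualify.
Option C: score 656 ≥ 640; DTI 43.8% ≤ 50%; LTV 65.4% ≤ 97%; employment 31 ≥ 12 mo → qualifies.
Qualifying: Option A, Option C. Lowest rate is 6.71% → Option A.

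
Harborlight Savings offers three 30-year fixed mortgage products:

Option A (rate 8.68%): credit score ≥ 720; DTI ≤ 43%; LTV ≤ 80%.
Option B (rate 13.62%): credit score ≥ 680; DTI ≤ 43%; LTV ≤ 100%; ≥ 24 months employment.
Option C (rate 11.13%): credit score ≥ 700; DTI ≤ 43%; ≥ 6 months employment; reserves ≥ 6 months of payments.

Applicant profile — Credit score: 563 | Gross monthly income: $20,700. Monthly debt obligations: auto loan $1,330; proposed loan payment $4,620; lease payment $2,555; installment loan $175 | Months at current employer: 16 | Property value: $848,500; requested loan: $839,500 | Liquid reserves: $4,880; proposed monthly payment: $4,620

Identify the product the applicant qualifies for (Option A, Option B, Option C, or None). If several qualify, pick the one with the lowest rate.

None

Total debts = (1,330 + 4,620 + 2,555 + 175) = 8,680; DTI = 8,680/20,700 = 41.9%.
LTV = 839,500/848,500 = 98.9%.
Reserves = 4,880/4,620 = 1.1 months.
Option A: score 563 < 720; DTI 41.9% ≤ 43%; LTV 98.9% > 80% → does not qualify.
Option B: score 563 < 680; DTI 41.9% ≤ 43%; LTV 98.9% ≤ 100%; employment 16 < 24 mo → does not qualify.
Option C: score 563 < 700; DTI 41.9% ≤ 43%; employment 16 ≥ 6 mo; reserves 1.1 < 6 mo → does not qualify.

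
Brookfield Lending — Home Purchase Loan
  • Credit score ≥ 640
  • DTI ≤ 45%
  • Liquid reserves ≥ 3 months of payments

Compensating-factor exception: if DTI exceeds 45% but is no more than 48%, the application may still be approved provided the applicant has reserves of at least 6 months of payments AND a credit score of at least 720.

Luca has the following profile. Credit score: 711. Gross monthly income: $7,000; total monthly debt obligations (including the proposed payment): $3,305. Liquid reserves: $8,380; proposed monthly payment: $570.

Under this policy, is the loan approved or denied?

Credit score 711 ≥ 640 (meets base)
DTI: 3,305 ÷ 7,000 = 47.2%, over the 45% base limit.
Reserves: 8,380 ÷ 570 = 14.7 months (meets 3-month minimum)
DTI 47.2% is within the 45%–48% exception band; checking compensating factors.
Override check — reserves: 14.7 mo (ok); score: 711 (below 720).
Compensating-factor requirement not fully met.

Denied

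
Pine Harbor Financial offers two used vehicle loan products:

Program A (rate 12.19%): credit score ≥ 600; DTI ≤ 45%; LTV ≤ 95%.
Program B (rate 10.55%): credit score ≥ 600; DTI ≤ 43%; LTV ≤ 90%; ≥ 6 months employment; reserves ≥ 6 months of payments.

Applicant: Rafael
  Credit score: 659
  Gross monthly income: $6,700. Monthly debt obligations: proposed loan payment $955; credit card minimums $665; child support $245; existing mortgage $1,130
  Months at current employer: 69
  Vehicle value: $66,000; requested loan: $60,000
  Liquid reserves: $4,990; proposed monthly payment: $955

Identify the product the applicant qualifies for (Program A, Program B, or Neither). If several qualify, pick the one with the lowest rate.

Program A

Total debts = (955 + 665 + 245 + 1,130) = 2,995; DTI = 2,995/6,700 = 44.7%.
LTV = 60,000/66,000 = 90.9%.
Reserves = 4,990/955 = 5.2 months.
Program A: score 659 ≥ 600; DTI 44.7% ≤ 45%; LTV 90.9% ≤ 95% → qualifies.
Program B: score 659 ≥ 600; DTI 44.7% > 43%; LTV 90.9% > 90%; employment 69 ≥ 6 mo; reserves 5.2 < 6 mo → does not qualify.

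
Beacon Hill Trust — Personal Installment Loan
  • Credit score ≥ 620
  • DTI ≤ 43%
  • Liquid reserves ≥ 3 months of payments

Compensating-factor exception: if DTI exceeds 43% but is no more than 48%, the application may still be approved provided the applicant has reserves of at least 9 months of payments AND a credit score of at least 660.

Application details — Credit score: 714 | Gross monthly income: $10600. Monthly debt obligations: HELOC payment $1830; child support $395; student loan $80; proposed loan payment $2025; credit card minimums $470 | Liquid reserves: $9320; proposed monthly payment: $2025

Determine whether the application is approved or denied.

Credit score 714 ≥ 620 (meets base)
Total debts = (1,830 + 395 + 80 + 2,025 + 470) = 4,800. DTI: 4,800 ÷ 10,600 = 45.3%, over the 43% base limit.
Liquid reserves cover 9,320/2,025 = 4.6 months — ≥ 3 required
45.3% falls in the override range (43%–48%), so the compensating-factor test applies.
Reserves 4.6 < 9 months; credit score 714 ≥ 660.
Override conditions not both satisfied; exception does not apply.

Denied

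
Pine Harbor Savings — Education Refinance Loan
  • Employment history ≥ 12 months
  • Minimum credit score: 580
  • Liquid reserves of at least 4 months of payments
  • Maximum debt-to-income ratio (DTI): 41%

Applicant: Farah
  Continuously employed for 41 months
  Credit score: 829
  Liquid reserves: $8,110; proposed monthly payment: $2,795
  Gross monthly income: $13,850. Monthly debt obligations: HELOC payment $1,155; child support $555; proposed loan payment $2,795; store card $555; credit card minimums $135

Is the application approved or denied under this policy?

Denied

Employment 41 ≥ 12 months
Credit score 829 ≥ 580 (meets)
Reserves: 8,110 ÷ 2,795 = 2.9 months (below 4-month minimum)
Total monthly debts = (1,155 + 555 + 2,795 + 555 + 135) = 5,195. DTI = 5,195/13,850 = 37.5% ≤ 41%
Fails on reserves.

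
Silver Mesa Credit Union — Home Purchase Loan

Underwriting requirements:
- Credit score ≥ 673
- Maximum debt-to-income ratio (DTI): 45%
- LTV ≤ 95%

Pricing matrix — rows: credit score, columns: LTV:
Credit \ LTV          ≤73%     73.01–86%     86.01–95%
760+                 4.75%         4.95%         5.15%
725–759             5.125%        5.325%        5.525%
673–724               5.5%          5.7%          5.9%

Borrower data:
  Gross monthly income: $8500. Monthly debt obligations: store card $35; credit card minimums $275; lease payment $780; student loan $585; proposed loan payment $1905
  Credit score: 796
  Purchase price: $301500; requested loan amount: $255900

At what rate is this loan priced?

4.95%

Credit score 796 ≥ 673; Total monthly debts = (35 + 275 + 780 + 585 + 1,905) = 3,580. DTI = 3,580/8,500 = 42.1% ≤ 45%
LTV = 255,900/301,500 = 84.9% ≤ 95%
Credit 796 → row 760+; LTV 84.9% → column 73.01–86%. Grid cell → 4.95%.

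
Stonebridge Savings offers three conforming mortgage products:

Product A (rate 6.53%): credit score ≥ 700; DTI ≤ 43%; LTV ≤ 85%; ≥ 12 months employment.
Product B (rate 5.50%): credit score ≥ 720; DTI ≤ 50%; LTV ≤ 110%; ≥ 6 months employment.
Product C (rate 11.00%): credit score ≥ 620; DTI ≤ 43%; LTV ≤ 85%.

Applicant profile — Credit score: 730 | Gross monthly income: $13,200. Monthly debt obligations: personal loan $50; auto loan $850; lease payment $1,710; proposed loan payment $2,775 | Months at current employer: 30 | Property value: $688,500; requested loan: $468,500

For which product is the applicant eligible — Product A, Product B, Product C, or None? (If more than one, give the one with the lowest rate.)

Total debts = (50 + 850 + 1,710 + 2,775) = 5,385; DTI = 5,385/13,200 = 40.8%.
LTV = 468,500/688,500 = 68%.
Product A: score 730 ≥ 700; DTI 40.8% ≤ 43%; LTV 68% ≤ 85%; employment 30 ≥ 12 mo → qualifies.
Product B: score 730 ≥ 720; DTI 40.8% ≤ 50%; LTV 68% ≤ 110%; employment 30 ≥ 6 mo → qualifies.
Product C: score 730 ≥ 620; DTI 40.8% ≤ 43%; LTV 68% ≤ 85% → qualifies.
Qualifying: Product A, Product B, Product C. Lowest rate is 5.50% → Product B.

Product B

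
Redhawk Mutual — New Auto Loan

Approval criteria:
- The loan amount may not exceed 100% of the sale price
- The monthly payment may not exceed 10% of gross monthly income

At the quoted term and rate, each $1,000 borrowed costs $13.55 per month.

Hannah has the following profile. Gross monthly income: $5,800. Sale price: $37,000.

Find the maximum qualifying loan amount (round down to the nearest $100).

Payment cap: 10% × $5,800 = $580/month.
At $13.55 per $1,000, that supports 580/13.55 × 1,000 ≈ $42,804 → $42,800.
LTV cap: 100% × $37,000 = $37,000 → $37,000.
Binding constraint: loan-to-value.

$37,000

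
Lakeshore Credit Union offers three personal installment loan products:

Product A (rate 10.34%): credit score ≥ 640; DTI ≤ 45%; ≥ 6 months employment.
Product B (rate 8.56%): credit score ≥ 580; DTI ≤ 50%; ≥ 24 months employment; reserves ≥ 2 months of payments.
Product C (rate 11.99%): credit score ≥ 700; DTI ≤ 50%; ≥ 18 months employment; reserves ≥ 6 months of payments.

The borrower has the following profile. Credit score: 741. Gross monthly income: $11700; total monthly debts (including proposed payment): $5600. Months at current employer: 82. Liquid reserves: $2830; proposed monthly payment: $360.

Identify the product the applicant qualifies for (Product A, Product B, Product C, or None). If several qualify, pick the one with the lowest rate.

Product B

DTI = 5,600/11,700 = 47.9%.
Reserves = 2,830/360 = 7.9 months.
Product A: score 741 ≥ 640; DTI 47.9% > 45%; employment 82 ≥ 6 mo → does not qualify.
Product B: score 741 ≥ 580; DTI 47.9% ≤ 50%; employment 82 ≥ 24 mo; reserves 7.9 ≥ 2 mo → qualifies.
Product C: score 741 ≥ 700; DTI 47.9% ≤ 50%; employment 82 ≥ 18 mo; reserves 7.9 ≥ 6 mo → qualifies.
Qualifying: Product B, Product C. Lowest rate is 8.56% → Product B.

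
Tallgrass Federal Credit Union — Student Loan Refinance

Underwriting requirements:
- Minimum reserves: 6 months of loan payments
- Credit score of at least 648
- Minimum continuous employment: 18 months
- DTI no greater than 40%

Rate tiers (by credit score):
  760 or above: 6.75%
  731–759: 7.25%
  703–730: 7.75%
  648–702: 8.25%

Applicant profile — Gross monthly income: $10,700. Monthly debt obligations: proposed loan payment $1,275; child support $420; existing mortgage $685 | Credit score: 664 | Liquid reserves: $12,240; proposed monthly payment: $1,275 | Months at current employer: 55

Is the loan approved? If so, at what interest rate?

Credit score 664 ≥ 648 (meets minimum)
Employment 55 ≥ 18 months
Total monthly debts = (1,275 + 420 + 685) = 2,380. DTI: 2,380 ÷ 10,700 = 22.2%, within the 40% cap
Liquid reserves cover 12,240/1,275 = 9.6 months — ≥ 6 required
All requirements met. Score 664 falls in the 648–702 tier → 8.25%.

Approved at 8.25%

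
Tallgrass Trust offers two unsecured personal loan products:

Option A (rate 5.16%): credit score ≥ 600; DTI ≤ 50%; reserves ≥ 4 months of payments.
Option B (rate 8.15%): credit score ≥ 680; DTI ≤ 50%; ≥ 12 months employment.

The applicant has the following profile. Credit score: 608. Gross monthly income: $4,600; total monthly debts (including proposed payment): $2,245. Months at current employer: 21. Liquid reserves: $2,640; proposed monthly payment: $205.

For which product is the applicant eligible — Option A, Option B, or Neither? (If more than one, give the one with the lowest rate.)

Option A

DTI = 2,245/4,600 = 48.8%.
Reserves = 2,640/205 = 12.9 months.
Option A: score 608 ≥ 600; DTI 48.8% ≤ 50%; reserves 12.9 ≥ 4 mo → qualifies.
Option B: score 608 < 680; DTI 48.8% ≤ 50%; employment 21 ≥ 12 mo → does not qualify.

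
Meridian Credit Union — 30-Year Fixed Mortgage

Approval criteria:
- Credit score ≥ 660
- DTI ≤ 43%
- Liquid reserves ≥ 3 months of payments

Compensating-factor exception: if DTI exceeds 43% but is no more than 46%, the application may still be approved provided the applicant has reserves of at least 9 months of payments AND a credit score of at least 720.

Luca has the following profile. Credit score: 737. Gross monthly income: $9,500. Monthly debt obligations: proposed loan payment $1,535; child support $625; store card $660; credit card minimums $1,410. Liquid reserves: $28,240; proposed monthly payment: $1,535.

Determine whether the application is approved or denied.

Credit score 737 ≥ 660 (meets base)
Total debts = (1,535 + 625 + 660 + 1,410) = 4,230. DTI: 4,230 ÷ 9,500 = 44.5%, over the 43% base limit.
Reserves = 28,240/1,535 = 18.4 months ≥ 3
DTI 44.5% is within the 43%–46% exception band; checking compensating factors.
Reserves 18.4 ≥ 9 months; credit score 737 ≥ 720.
Both compensating conditions met → exception applies.

Approved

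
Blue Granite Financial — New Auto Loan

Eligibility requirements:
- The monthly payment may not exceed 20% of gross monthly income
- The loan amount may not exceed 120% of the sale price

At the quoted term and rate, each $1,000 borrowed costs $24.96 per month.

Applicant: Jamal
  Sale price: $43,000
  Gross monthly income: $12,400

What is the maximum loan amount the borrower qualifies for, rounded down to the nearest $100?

Payment cap: 20% × $12,400 = $2,480/month.
At $24.96 per $1,000, that supports 2,480/24.96 × 1,000 ≈ $99,358 → $99,300.
LTV cap: 120% × $43,000 = $51,600 → $51,600.
Binding constraint: loan-to-value.

$51,600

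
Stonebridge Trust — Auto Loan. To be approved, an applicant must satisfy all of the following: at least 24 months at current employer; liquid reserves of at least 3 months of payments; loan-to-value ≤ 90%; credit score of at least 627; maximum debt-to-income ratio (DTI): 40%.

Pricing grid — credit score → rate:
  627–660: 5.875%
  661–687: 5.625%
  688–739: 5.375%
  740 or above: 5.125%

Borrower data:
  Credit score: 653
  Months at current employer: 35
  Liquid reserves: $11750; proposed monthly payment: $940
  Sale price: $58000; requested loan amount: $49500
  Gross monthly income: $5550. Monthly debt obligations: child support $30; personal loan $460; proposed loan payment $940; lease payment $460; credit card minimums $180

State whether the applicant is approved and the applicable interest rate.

Approved at 5.875%

Credit score 653 ≥ 627 (meets minimum)
Employment 35 ≥ 24 months
Total monthly debts = (30 + 460 + 940 + 460 + 180) = 2,070. Debt-to-income = 2,070/5,550 = 37.3% — meets 40% limit
LTV: 49,500 ÷ 58,000 = 85.3%, within 90% cap
Reserves = 11,750/940 = 12.5 months ≥ 3
All requirements met. Score 653 falls in the 627–660 tier → 5.875%.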